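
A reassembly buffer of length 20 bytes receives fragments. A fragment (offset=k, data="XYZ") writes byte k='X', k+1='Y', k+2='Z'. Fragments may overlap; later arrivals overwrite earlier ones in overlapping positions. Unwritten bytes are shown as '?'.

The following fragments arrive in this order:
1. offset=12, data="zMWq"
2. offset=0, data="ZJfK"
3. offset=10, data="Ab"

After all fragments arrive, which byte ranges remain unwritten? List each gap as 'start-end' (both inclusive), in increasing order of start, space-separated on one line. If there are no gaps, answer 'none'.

Fragment 1: offset=12 len=4
Fragment 2: offset=0 len=4
Fragment 3: offset=10 len=2
Gaps: 4-9 16-19

Answer: 4-9 16-19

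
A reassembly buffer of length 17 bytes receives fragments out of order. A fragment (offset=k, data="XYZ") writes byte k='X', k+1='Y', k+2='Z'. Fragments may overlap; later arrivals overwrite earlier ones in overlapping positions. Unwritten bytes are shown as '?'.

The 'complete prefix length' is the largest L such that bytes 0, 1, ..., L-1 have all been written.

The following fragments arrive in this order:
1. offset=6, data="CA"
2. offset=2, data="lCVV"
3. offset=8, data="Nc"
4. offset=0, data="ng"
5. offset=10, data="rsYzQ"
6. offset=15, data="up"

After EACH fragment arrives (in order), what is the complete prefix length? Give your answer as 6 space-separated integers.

Fragment 1: offset=6 data="CA" -> buffer=??????CA????????? -> prefix_len=0
Fragment 2: offset=2 data="lCVV" -> buffer=??lCVVCA????????? -> prefix_len=0
Fragment 3: offset=8 data="Nc" -> buffer=??lCVVCANc??????? -> prefix_len=0
Fragment 4: offset=0 data="ng" -> buffer=nglCVVCANc??????? -> prefix_len=10
Fragment 5: offset=10 data="rsYzQ" -> buffer=nglCVVCANcrsYzQ?? -> prefix_len=15
Fragment 6: offset=15 data="up" -> buffer=nglCVVCANcrsYzQup -> prefix_len=17

Answer: 0 0 0 10 15 17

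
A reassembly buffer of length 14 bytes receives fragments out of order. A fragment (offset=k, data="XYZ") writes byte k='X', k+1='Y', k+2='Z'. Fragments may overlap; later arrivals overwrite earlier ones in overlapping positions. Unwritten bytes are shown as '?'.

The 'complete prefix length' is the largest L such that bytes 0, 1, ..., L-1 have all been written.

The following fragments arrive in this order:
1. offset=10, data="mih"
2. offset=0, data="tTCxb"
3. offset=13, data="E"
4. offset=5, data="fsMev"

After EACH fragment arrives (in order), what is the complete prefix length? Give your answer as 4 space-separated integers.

Answer: 0 5 5 14

Derivation:
Fragment 1: offset=10 data="mih" -> buffer=??????????mih? -> prefix_len=0
Fragment 2: offset=0 data="tTCxb" -> buffer=tTCxb?????mih? -> prefix_len=5
Fragment 3: offset=13 data="E" -> buffer=tTCxb?????mihE -> prefix_len=5
Fragment 4: offset=5 data="fsMev" -> buffer=tTCxbfsMevmihE -> prefix_len=14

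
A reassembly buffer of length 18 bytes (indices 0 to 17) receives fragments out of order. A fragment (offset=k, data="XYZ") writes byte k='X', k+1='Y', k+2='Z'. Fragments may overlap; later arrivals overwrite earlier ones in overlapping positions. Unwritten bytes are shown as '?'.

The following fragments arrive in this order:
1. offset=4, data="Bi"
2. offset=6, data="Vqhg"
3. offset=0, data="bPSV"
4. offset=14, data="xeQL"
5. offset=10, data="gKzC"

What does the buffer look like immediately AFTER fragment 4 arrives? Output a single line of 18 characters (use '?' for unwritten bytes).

Fragment 1: offset=4 data="Bi" -> buffer=????Bi????????????
Fragment 2: offset=6 data="Vqhg" -> buffer=????BiVqhg????????
Fragment 3: offset=0 data="bPSV" -> buffer=bPSVBiVqhg????????
Fragment 4: offset=14 data="xeQL" -> buffer=bPSVBiVqhg????xeQL

Answer: bPSVBiVqhg????xeQL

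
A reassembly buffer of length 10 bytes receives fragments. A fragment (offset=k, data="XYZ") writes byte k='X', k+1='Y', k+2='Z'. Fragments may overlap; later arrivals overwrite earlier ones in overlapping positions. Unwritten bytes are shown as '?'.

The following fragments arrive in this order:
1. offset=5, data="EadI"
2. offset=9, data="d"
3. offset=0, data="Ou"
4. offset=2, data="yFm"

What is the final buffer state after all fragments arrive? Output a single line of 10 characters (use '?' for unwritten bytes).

Answer: OuyFmEadId

Derivation:
Fragment 1: offset=5 data="EadI" -> buffer=?????EadI?
Fragment 2: offset=9 data="d" -> buffer=?????EadId
Fragment 3: offset=0 data="Ou" -> buffer=Ou???EadId
Fragment 4: offset=2 data="yFm" -> buffer=OuyFmEadId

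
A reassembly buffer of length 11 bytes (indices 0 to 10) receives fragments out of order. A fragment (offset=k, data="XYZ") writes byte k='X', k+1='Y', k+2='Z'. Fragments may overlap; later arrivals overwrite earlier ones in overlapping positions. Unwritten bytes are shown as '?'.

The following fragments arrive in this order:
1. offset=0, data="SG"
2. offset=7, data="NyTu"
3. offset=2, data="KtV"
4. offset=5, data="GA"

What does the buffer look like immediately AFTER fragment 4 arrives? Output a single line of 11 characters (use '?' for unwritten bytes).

Answer: SGKtVGANyTu

Derivation:
Fragment 1: offset=0 data="SG" -> buffer=SG?????????
Fragment 2: offset=7 data="NyTu" -> buffer=SG?????NyTu
Fragment 3: offset=2 data="KtV" -> buffer=SGKtV??NyTu
Fragment 4: offset=5 data="GA" -> buffer=SGKtVGANyTu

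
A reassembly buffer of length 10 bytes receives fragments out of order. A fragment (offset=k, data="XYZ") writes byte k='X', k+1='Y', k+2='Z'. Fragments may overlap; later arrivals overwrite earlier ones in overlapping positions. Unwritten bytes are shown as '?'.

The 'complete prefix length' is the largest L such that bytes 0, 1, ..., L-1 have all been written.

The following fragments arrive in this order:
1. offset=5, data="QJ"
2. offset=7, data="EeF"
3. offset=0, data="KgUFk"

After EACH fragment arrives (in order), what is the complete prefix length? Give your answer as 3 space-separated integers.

Answer: 0 0 10

Derivation:
Fragment 1: offset=5 data="QJ" -> buffer=?????QJ??? -> prefix_len=0
Fragment 2: offset=7 data="EeF" -> buffer=?????QJEeF -> prefix_len=0
Fragment 3: offset=0 data="KgUFk" -> buffer=KgUFkQJEeF -> prefix_len=10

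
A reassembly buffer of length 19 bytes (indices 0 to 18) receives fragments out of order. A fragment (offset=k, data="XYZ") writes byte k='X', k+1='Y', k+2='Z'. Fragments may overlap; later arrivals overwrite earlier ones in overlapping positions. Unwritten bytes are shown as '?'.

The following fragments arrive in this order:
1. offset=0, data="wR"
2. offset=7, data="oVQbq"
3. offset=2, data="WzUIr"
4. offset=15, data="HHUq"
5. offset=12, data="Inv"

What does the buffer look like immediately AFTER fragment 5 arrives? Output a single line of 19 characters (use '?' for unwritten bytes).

Answer: wRWzUIroVQbqInvHHUq

Derivation:
Fragment 1: offset=0 data="wR" -> buffer=wR?????????????????
Fragment 2: offset=7 data="oVQbq" -> buffer=wR?????oVQbq???????
Fragment 3: offset=2 data="WzUIr" -> buffer=wRWzUIroVQbq???????
Fragment 4: offset=15 data="HHUq" -> buffer=wRWzUIroVQbq???HHUq
Fragment 5: offset=12 data="Inv" -> buffer=wRWzUIroVQbqInvHHUq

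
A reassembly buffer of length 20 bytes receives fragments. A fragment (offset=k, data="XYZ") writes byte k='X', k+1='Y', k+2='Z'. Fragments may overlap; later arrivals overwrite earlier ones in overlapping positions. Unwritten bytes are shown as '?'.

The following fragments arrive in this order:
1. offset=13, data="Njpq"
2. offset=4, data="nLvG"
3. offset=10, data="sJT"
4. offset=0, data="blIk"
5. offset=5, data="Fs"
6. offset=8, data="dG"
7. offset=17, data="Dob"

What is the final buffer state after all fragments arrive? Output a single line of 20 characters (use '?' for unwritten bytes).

Fragment 1: offset=13 data="Njpq" -> buffer=?????????????Njpq???
Fragment 2: offset=4 data="nLvG" -> buffer=????nLvG?????Njpq???
Fragment 3: offset=10 data="sJT" -> buffer=????nLvG??sJTNjpq???
Fragment 4: offset=0 data="blIk" -> buffer=blIknLvG??sJTNjpq???
Fragment 5: offset=5 data="Fs" -> buffer=blIknFsG??sJTNjpq???
Fragment 6: offset=8 data="dG" -> buffer=blIknFsGdGsJTNjpq???
Fragment 7: offset=17 data="Dob" -> buffer=blIknFsGdGsJTNjpqDob

Answer: blIknFsGdGsJTNjpqDob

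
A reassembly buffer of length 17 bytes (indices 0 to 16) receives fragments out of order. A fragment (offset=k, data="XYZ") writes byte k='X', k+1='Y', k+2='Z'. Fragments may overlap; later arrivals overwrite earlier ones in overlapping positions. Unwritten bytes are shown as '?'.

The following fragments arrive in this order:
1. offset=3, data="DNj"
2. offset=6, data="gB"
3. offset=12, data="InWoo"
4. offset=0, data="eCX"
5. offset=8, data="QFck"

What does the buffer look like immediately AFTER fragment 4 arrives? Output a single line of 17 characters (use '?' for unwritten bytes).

Answer: eCXDNjgB????InWoo

Derivation:
Fragment 1: offset=3 data="DNj" -> buffer=???DNj???????????
Fragment 2: offset=6 data="gB" -> buffer=???DNjgB?????????
Fragment 3: offset=12 data="InWoo" -> buffer=???DNjgB????InWoo
Fragment 4: offset=0 data="eCX" -> buffer=eCXDNjgB????InWoo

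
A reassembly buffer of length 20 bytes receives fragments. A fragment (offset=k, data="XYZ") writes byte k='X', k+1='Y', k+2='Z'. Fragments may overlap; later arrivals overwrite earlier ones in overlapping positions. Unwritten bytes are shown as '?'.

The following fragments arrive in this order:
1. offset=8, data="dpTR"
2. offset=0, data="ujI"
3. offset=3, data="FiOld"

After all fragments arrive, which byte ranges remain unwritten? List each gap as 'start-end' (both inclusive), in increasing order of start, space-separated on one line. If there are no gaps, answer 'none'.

Answer: 12-19

Derivation:
Fragment 1: offset=8 len=4
Fragment 2: offset=0 len=3
Fragment 3: offset=3 len=5
Gaps: 12-19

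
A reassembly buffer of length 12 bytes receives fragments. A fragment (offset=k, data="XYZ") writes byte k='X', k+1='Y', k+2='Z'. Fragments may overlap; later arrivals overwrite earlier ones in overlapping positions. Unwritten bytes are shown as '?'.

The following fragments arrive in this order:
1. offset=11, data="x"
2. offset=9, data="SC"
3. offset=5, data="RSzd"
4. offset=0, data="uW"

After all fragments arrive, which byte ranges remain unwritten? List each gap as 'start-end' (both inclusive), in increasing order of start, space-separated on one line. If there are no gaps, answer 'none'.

Answer: 2-4

Derivation:
Fragment 1: offset=11 len=1
Fragment 2: offset=9 len=2
Fragment 3: offset=5 len=4
Fragment 4: offset=0 len=2
Gaps: 2-4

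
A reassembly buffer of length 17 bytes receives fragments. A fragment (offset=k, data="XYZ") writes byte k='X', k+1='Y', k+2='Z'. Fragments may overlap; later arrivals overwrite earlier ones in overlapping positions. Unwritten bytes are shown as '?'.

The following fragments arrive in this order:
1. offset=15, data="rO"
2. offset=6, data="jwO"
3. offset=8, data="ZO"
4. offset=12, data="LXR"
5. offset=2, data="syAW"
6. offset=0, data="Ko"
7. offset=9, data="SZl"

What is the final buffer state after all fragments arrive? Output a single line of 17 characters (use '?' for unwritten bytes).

Fragment 1: offset=15 data="rO" -> buffer=???????????????rO
Fragment 2: offset=6 data="jwO" -> buffer=??????jwO??????rO
Fragment 3: offset=8 data="ZO" -> buffer=??????jwZO?????rO
Fragment 4: offset=12 data="LXR" -> buffer=??????jwZO??LXRrO
Fragment 5: offset=2 data="syAW" -> buffer=??syAWjwZO??LXRrO
Fragment 6: offset=0 data="Ko" -> buffer=KosyAWjwZO??LXRrO
Fragment 7: offset=9 data="SZl" -> buffer=KosyAWjwZSZlLXRrO

Answer: KosyAWjwZSZlLXRrO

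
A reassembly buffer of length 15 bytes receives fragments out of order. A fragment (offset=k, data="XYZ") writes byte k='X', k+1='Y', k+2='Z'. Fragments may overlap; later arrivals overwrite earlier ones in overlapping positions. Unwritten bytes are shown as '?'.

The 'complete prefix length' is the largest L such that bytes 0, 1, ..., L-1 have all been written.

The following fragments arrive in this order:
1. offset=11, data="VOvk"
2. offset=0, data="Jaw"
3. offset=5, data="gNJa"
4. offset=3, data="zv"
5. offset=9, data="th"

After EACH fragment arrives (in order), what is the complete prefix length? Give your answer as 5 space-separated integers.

Fragment 1: offset=11 data="VOvk" -> buffer=???????????VOvk -> prefix_len=0
Fragment 2: offset=0 data="Jaw" -> buffer=Jaw????????VOvk -> prefix_len=3
Fragment 3: offset=5 data="gNJa" -> buffer=Jaw??gNJa??VOvk -> prefix_len=3
Fragment 4: offset=3 data="zv" -> buffer=JawzvgNJa??VOvk -> prefix_len=9
Fragment 5: offset=9 data="th" -> buffer=JawzvgNJathVOvk -> prefix_len=15

Answer: 0 3 3 9 15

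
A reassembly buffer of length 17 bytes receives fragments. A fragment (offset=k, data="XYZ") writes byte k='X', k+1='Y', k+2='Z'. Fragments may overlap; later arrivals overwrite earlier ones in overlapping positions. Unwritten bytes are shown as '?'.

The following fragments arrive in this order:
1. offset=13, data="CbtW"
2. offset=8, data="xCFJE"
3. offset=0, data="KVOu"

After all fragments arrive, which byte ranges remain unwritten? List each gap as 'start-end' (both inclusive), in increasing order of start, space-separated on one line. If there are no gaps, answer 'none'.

Answer: 4-7

Derivation:
Fragment 1: offset=13 len=4
Fragment 2: offset=8 len=5
Fragment 3: offset=0 len=4
Gaps: 4-7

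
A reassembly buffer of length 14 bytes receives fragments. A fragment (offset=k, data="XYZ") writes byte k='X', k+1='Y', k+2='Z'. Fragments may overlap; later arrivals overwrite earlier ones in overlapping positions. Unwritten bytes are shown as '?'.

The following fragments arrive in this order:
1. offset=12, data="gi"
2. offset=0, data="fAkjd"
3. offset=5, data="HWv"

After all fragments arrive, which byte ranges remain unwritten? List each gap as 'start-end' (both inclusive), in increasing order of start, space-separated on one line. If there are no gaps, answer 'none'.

Fragment 1: offset=12 len=2
Fragment 2: offset=0 len=5
Fragment 3: offset=5 len=3
Gaps: 8-11

Answer: 8-11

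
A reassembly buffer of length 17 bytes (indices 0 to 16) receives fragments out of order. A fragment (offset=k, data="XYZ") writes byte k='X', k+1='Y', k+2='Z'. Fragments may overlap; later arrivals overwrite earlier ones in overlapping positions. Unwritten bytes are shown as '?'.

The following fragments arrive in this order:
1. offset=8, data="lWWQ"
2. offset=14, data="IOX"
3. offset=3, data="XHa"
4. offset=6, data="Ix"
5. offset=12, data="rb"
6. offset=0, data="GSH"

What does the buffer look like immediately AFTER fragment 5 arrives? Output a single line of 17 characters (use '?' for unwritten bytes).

Fragment 1: offset=8 data="lWWQ" -> buffer=????????lWWQ?????
Fragment 2: offset=14 data="IOX" -> buffer=????????lWWQ??IOX
Fragment 3: offset=3 data="XHa" -> buffer=???XHa??lWWQ??IOX
Fragment 4: offset=6 data="Ix" -> buffer=???XHaIxlWWQ??IOX
Fragment 5: offset=12 data="rb" -> buffer=???XHaIxlWWQrbIOX

Answer: ???XHaIxlWWQrbIOX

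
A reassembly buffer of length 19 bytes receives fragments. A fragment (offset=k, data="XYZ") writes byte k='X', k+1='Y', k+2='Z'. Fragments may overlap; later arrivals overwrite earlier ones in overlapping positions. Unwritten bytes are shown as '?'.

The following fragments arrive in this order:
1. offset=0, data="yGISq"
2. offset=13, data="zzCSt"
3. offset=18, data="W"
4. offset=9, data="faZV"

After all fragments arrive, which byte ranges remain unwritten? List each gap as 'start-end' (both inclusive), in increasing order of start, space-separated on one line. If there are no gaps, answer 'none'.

Answer: 5-8

Derivation:
Fragment 1: offset=0 len=5
Fragment 2: offset=13 len=5
Fragment 3: offset=18 len=1
Fragment 4: offset=9 len=4
Gaps: 5-8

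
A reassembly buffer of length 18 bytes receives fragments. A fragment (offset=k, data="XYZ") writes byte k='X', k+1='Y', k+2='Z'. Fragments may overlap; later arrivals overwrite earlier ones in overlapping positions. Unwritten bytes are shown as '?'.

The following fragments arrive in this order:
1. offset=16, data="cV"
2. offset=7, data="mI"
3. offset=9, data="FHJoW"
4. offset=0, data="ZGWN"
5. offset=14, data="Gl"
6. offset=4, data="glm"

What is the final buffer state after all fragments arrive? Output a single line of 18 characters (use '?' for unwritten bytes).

Fragment 1: offset=16 data="cV" -> buffer=????????????????cV
Fragment 2: offset=7 data="mI" -> buffer=???????mI???????cV
Fragment 3: offset=9 data="FHJoW" -> buffer=???????mIFHJoW??cV
Fragment 4: offset=0 data="ZGWN" -> buffer=ZGWN???mIFHJoW??cV
Fragment 5: offset=14 data="Gl" -> buffer=ZGWN???mIFHJoWGlcV
Fragment 6: offset=4 data="glm" -> buffer=ZGWNglmmIFHJoWGlcV

Answer: ZGWNglmmIFHJoWGlcV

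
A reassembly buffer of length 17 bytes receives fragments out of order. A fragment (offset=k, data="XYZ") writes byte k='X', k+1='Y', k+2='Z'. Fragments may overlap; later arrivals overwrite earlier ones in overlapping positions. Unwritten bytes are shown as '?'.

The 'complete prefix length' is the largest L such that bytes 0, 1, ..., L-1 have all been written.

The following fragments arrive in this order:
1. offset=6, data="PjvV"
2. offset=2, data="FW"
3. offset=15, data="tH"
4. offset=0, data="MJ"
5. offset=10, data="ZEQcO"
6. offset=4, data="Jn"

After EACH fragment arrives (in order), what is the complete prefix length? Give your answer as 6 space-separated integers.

Fragment 1: offset=6 data="PjvV" -> buffer=??????PjvV??????? -> prefix_len=0
Fragment 2: offset=2 data="FW" -> buffer=??FW??PjvV??????? -> prefix_len=0
Fragment 3: offset=15 data="tH" -> buffer=??FW??PjvV?????tH -> prefix_len=0
Fragment 4: offset=0 data="MJ" -> buffer=MJFW??PjvV?????tH -> prefix_len=4
Fragment 5: offset=10 data="ZEQcO" -> buffer=MJFW??PjvVZEQcOtH -> prefix_len=4
Fragment 6: offset=4 data="Jn" -> buffer=MJFWJnPjvVZEQcOtH -> prefix_len=17

Answer: 0 0 0 4 4 17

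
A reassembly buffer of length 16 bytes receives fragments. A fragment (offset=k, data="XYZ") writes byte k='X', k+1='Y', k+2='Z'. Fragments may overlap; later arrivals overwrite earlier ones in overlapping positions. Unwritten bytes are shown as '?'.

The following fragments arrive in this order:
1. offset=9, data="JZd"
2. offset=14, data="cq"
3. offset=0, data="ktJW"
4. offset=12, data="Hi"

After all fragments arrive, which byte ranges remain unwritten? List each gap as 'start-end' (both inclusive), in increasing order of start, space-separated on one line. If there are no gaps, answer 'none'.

Answer: 4-8

Derivation:
Fragment 1: offset=9 len=3
Fragment 2: offset=14 len=2
Fragment 3: offset=0 len=4
Fragment 4: offset=12 len=2
Gaps: 4-8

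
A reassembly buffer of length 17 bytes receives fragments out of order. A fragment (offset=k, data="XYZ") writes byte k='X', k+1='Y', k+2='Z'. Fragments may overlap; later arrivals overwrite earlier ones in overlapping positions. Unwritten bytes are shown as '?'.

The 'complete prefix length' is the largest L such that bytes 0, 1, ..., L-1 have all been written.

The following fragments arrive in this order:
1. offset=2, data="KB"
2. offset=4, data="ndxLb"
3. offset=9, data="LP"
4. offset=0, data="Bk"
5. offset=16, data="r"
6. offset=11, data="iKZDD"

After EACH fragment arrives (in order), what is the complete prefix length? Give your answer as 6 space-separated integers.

Answer: 0 0 0 11 11 17

Derivation:
Fragment 1: offset=2 data="KB" -> buffer=??KB????????????? -> prefix_len=0
Fragment 2: offset=4 data="ndxLb" -> buffer=??KBndxLb???????? -> prefix_len=0
Fragment 3: offset=9 data="LP" -> buffer=??KBndxLbLP?????? -> prefix_len=0
Fragment 4: offset=0 data="Bk" -> buffer=BkKBndxLbLP?????? -> prefix_len=11
Fragment 5: offset=16 data="r" -> buffer=BkKBndxLbLP?????r -> prefix_len=11
Fragment 6: offset=11 data="iKZDD" -> buffer=BkKBndxLbLPiKZDDr -> prefix_len=17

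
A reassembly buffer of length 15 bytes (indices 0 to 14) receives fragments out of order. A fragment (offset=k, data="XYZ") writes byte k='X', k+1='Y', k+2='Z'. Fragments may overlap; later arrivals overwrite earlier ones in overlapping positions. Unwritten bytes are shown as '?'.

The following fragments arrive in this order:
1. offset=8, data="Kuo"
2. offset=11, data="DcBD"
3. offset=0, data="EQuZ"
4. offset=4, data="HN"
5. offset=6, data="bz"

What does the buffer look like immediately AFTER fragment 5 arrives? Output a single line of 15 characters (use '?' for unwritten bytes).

Fragment 1: offset=8 data="Kuo" -> buffer=????????Kuo????
Fragment 2: offset=11 data="DcBD" -> buffer=????????KuoDcBD
Fragment 3: offset=0 data="EQuZ" -> buffer=EQuZ????KuoDcBD
Fragment 4: offset=4 data="HN" -> buffer=EQuZHN??KuoDcBD
Fragment 5: offset=6 data="bz" -> buffer=EQuZHNbzKuoDcBD

Answer: EQuZHNbzKuoDcBD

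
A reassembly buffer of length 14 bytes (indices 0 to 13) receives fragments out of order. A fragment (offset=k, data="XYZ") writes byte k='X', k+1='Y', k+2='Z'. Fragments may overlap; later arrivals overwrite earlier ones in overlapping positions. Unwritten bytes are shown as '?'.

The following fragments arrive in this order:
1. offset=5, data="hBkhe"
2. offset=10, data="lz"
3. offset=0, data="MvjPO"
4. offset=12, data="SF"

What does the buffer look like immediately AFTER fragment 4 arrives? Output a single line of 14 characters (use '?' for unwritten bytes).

Fragment 1: offset=5 data="hBkhe" -> buffer=?????hBkhe????
Fragment 2: offset=10 data="lz" -> buffer=?????hBkhelz??
Fragment 3: offset=0 data="MvjPO" -> buffer=MvjPOhBkhelz??
Fragment 4: offset=12 data="SF" -> buffer=MvjPOhBkhelzSF

Answer: MvjPOhBkhelzSF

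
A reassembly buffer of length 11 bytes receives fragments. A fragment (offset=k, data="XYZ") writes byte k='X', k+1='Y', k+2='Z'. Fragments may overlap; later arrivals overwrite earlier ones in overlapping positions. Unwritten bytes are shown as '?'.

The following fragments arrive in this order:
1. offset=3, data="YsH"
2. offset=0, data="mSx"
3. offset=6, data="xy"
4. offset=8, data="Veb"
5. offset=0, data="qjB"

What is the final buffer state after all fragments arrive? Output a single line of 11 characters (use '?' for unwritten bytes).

Answer: qjBYsHxyVeb

Derivation:
Fragment 1: offset=3 data="YsH" -> buffer=???YsH?????
Fragment 2: offset=0 data="mSx" -> buffer=mSxYsH?????
Fragment 3: offset=6 data="xy" -> buffer=mSxYsHxy???
Fragment 4: offset=8 data="Veb" -> buffer=mSxYsHxyVeb
Fragment 5: offset=0 data="qjB" -> buffer=qjBYsHxyVeb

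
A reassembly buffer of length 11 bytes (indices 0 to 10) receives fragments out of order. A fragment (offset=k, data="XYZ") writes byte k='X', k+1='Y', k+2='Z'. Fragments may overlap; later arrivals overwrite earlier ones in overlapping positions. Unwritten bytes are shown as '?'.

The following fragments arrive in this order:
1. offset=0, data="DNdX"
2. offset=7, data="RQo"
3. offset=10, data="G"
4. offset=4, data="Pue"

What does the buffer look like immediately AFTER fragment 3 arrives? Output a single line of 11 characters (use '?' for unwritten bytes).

Answer: DNdX???RQoG

Derivation:
Fragment 1: offset=0 data="DNdX" -> buffer=DNdX???????
Fragment 2: offset=7 data="RQo" -> buffer=DNdX???RQo?
Fragment 3: offset=10 data="G" -> buffer=DNdX???RQoG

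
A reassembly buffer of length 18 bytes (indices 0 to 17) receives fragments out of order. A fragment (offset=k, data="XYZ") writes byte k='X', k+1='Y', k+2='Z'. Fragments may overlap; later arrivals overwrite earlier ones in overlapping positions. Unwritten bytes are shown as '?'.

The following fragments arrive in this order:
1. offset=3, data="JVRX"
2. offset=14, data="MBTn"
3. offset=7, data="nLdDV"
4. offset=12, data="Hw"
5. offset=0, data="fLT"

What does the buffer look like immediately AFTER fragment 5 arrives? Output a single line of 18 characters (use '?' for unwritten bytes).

Fragment 1: offset=3 data="JVRX" -> buffer=???JVRX???????????
Fragment 2: offset=14 data="MBTn" -> buffer=???JVRX???????MBTn
Fragment 3: offset=7 data="nLdDV" -> buffer=???JVRXnLdDV??MBTn
Fragment 4: offset=12 data="Hw" -> buffer=???JVRXnLdDVHwMBTn
Fragment 5: offset=0 data="fLT" -> buffer=fLTJVRXnLdDVHwMBTn

Answer: fLTJVRXnLdDVHwMBTn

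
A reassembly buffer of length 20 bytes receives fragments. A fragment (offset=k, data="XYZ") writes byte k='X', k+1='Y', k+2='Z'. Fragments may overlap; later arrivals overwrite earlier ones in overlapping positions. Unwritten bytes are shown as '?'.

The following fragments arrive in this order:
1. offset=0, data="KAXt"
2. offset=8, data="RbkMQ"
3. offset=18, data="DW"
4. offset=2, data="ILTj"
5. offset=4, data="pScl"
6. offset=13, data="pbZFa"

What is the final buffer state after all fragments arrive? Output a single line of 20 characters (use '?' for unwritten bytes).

Fragment 1: offset=0 data="KAXt" -> buffer=KAXt????????????????
Fragment 2: offset=8 data="RbkMQ" -> buffer=KAXt????RbkMQ???????
Fragment 3: offset=18 data="DW" -> buffer=KAXt????RbkMQ?????DW
Fragment 4: offset=2 data="ILTj" -> buffer=KAILTj??RbkMQ?????DW
Fragment 5: offset=4 data="pScl" -> buffer=KAILpSclRbkMQ?????DW
Fragment 6: offset=13 data="pbZFa" -> buffer=KAILpSclRbkMQpbZFaDW

Answer: KAILpSclRbkMQpbZFaDW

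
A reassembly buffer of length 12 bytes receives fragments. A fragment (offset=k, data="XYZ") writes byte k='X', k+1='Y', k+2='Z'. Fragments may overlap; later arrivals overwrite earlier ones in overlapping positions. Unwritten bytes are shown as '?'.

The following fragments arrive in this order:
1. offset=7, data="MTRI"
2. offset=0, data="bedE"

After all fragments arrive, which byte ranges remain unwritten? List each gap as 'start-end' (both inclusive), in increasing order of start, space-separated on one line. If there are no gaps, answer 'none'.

Fragment 1: offset=7 len=4
Fragment 2: offset=0 len=4
Gaps: 4-6 11-11

Answer: 4-6 11-11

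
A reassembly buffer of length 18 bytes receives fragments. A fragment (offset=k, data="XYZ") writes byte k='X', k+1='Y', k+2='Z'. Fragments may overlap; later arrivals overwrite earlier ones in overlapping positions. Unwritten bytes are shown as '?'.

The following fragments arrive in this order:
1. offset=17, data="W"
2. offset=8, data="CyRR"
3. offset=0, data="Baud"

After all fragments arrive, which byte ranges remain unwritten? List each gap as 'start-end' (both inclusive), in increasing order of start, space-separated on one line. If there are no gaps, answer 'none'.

Fragment 1: offset=17 len=1
Fragment 2: offset=8 len=4
Fragment 3: offset=0 len=4
Gaps: 4-7 12-16

Answer: 4-7 12-16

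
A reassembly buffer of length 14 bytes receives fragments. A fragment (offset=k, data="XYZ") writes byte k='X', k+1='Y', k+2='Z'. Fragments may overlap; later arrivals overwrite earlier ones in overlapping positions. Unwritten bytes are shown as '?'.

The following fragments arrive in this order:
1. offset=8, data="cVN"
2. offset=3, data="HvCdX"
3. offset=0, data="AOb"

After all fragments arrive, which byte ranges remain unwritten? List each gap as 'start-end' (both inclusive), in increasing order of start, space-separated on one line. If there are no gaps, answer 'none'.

Fragment 1: offset=8 len=3
Fragment 2: offset=3 len=5
Fragment 3: offset=0 len=3
Gaps: 11-13

Answer: 11-13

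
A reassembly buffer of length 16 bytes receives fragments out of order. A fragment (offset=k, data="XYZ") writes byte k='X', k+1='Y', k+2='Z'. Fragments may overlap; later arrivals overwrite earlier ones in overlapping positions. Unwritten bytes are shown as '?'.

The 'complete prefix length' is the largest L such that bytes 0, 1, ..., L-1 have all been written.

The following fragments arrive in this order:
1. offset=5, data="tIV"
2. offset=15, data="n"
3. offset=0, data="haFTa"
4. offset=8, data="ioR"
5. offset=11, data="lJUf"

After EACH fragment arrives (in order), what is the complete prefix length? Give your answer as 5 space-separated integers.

Fragment 1: offset=5 data="tIV" -> buffer=?????tIV???????? -> prefix_len=0
Fragment 2: offset=15 data="n" -> buffer=?????tIV???????n -> prefix_len=0
Fragment 3: offset=0 data="haFTa" -> buffer=haFTatIV???????n -> prefix_len=8
Fragment 4: offset=8 data="ioR" -> buffer=haFTatIVioR????n -> prefix_len=11
Fragment 5: offset=11 data="lJUf" -> buffer=haFTatIVioRlJUfn -> prefix_len=16

Answer: 0 0 8 11 16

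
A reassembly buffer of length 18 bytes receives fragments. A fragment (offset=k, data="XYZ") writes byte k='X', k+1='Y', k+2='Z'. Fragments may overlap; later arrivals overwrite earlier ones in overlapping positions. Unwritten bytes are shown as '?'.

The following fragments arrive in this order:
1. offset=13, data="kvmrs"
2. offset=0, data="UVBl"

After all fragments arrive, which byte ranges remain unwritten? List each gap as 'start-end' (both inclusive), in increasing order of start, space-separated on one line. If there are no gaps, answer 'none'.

Answer: 4-12

Derivation:
Fragment 1: offset=13 len=5
Fragment 2: offset=0 len=4
Gaps: 4-12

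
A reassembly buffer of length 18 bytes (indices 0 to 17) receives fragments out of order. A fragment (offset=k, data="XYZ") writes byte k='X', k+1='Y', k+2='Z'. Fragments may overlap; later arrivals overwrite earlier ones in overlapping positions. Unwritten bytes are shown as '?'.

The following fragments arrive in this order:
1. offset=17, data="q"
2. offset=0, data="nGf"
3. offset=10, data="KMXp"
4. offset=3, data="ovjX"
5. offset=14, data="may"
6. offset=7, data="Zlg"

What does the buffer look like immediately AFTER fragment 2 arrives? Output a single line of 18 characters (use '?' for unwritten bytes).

Fragment 1: offset=17 data="q" -> buffer=?????????????????q
Fragment 2: offset=0 data="nGf" -> buffer=nGf??????????????q

Answer: nGf??????????????q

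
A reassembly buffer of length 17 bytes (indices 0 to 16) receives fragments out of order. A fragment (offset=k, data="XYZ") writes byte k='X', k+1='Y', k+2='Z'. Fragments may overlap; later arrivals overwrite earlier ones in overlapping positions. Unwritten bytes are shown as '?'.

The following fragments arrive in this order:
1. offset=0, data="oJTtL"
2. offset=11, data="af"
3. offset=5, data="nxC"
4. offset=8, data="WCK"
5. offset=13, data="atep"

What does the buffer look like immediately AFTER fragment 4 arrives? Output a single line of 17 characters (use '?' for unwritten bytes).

Fragment 1: offset=0 data="oJTtL" -> buffer=oJTtL????????????
Fragment 2: offset=11 data="af" -> buffer=oJTtL??????af????
Fragment 3: offset=5 data="nxC" -> buffer=oJTtLnxC???af????
Fragment 4: offset=8 data="WCK" -> buffer=oJTtLnxCWCKaf????

Answer: oJTtLnxCWCKaf????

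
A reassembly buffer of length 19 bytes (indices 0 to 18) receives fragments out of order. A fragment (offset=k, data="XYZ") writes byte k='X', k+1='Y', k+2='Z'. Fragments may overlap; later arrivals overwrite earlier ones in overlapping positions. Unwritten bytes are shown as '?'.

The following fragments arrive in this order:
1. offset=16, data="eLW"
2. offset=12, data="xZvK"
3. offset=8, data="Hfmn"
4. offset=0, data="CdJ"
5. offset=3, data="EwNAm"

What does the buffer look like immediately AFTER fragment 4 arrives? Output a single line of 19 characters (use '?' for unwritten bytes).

Answer: CdJ?????HfmnxZvKeLW

Derivation:
Fragment 1: offset=16 data="eLW" -> buffer=????????????????eLW
Fragment 2: offset=12 data="xZvK" -> buffer=????????????xZvKeLW
Fragment 3: offset=8 data="Hfmn" -> buffer=????????HfmnxZvKeLW
Fragment 4: offset=0 data="CdJ" -> buffer=CdJ?????HfmnxZvKeLW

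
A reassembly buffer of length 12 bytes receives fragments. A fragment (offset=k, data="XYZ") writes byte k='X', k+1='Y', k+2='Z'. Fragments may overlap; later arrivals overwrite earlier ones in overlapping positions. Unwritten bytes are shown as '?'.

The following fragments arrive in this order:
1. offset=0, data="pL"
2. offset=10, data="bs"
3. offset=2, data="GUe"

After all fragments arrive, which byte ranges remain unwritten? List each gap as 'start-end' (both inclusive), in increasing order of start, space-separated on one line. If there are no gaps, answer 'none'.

Fragment 1: offset=0 len=2
Fragment 2: offset=10 len=2
Fragment 3: offset=2 len=3
Gaps: 5-9

Answer: 5-9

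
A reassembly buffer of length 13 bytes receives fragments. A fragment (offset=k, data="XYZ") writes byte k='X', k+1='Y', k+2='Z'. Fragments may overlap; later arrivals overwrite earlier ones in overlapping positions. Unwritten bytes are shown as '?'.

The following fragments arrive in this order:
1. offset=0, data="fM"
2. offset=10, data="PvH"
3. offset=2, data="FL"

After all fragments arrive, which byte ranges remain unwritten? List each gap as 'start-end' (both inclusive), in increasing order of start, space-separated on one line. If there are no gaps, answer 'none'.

Answer: 4-9

Derivation:
Fragment 1: offset=0 len=2
Fragment 2: offset=10 len=3
Fragment 3: offset=2 len=2
Gaps: 4-9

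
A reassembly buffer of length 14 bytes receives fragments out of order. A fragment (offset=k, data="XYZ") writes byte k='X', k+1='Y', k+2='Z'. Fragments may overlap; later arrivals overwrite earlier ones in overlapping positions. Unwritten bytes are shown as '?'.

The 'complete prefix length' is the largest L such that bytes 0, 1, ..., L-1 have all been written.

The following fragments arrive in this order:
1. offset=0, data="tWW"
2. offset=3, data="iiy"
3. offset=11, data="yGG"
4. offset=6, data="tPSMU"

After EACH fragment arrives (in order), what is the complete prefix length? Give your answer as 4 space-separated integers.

Answer: 3 6 6 14

Derivation:
Fragment 1: offset=0 data="tWW" -> buffer=tWW??????????? -> prefix_len=3
Fragment 2: offset=3 data="iiy" -> buffer=tWWiiy???????? -> prefix_len=6
Fragment 3: offset=11 data="yGG" -> buffer=tWWiiy?????yGG -> prefix_len=6
Fragment 4: offset=6 data="tPSMU" -> buffer=tWWiiytPSMUyGG -> prefix_len=14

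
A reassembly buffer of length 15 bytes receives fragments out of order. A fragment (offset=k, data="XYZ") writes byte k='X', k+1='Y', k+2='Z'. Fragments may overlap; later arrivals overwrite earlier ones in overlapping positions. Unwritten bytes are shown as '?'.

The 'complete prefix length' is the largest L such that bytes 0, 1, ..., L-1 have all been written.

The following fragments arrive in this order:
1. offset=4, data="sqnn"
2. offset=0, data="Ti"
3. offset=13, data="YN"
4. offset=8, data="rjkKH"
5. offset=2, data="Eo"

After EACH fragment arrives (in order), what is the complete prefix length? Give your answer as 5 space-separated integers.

Fragment 1: offset=4 data="sqnn" -> buffer=????sqnn??????? -> prefix_len=0
Fragment 2: offset=0 data="Ti" -> buffer=Ti??sqnn??????? -> prefix_len=2
Fragment 3: offset=13 data="YN" -> buffer=Ti??sqnn?????YN -> prefix_len=2
Fragment 4: offset=8 data="rjkKH" -> buffer=Ti??sqnnrjkKHYN -> prefix_len=2
Fragment 5: offset=2 data="Eo" -> buffer=TiEosqnnrjkKHYN -> prefix_len=15

Answer: 0 2 2 2 15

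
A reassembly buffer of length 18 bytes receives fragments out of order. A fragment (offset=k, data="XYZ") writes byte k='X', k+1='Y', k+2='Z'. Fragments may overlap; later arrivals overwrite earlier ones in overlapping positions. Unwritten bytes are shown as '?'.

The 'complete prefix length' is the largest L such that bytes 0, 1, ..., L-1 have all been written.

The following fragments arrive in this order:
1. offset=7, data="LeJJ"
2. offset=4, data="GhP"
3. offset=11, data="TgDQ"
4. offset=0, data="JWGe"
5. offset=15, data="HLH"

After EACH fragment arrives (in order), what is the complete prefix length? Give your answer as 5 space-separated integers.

Answer: 0 0 0 15 18

Derivation:
Fragment 1: offset=7 data="LeJJ" -> buffer=???????LeJJ??????? -> prefix_len=0
Fragment 2: offset=4 data="GhP" -> buffer=????GhPLeJJ??????? -> prefix_len=0
Fragment 3: offset=11 data="TgDQ" -> buffer=????GhPLeJJTgDQ??? -> prefix_len=0
Fragment 4: offset=0 data="JWGe" -> buffer=JWGeGhPLeJJTgDQ??? -> prefix_len=15
Fragment 5: offset=15 data="HLH" -> buffer=JWGeGhPLeJJTgDQHLH -> prefix_len=18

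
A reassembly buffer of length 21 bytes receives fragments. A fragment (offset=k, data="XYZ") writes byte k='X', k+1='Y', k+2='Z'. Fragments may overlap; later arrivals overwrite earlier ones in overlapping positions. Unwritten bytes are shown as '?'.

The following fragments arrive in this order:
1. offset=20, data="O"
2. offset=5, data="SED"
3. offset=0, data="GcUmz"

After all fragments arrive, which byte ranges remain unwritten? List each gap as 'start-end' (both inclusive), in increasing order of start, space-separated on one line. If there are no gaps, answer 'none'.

Fragment 1: offset=20 len=1
Fragment 2: offset=5 len=3
Fragment 3: offset=0 len=5
Gaps: 8-19

Answer: 8-19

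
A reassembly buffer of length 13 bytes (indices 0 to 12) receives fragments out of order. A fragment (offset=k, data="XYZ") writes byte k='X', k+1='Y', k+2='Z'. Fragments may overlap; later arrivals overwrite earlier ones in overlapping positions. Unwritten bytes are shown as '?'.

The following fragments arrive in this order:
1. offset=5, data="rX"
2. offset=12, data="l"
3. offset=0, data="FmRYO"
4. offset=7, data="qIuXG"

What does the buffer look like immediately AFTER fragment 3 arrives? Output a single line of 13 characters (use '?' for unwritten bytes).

Answer: FmRYOrX?????l

Derivation:
Fragment 1: offset=5 data="rX" -> buffer=?????rX??????
Fragment 2: offset=12 data="l" -> buffer=?????rX?????l
Fragment 3: offset=0 data="FmRYO" -> buffer=FmRYOrX?????l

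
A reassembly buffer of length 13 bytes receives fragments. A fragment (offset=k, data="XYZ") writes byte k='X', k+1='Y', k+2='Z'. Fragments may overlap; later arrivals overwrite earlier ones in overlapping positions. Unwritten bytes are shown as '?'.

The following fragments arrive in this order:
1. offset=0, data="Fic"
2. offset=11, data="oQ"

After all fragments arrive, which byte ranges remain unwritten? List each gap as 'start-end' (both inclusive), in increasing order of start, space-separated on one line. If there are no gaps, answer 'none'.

Answer: 3-10

Derivation:
Fragment 1: offset=0 len=3
Fragment 2: offset=11 len=2
Gaps: 3-10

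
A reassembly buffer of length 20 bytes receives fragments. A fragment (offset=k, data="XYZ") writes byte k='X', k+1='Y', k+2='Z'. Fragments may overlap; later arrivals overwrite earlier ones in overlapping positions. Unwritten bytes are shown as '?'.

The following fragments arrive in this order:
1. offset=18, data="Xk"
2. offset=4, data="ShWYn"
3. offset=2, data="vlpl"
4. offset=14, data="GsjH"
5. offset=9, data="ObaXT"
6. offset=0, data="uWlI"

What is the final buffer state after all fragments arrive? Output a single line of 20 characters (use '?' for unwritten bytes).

Fragment 1: offset=18 data="Xk" -> buffer=??????????????????Xk
Fragment 2: offset=4 data="ShWYn" -> buffer=????ShWYn?????????Xk
Fragment 3: offset=2 data="vlpl" -> buffer=??vlplWYn?????????Xk
Fragment 4: offset=14 data="GsjH" -> buffer=??vlplWYn?????GsjHXk
Fragment 5: offset=9 data="ObaXT" -> buffer=??vlplWYnObaXTGsjHXk
Fragment 6: offset=0 data="uWlI" -> buffer=uWlIplWYnObaXTGsjHXk

Answer: uWlIplWYnObaXTGsjHXk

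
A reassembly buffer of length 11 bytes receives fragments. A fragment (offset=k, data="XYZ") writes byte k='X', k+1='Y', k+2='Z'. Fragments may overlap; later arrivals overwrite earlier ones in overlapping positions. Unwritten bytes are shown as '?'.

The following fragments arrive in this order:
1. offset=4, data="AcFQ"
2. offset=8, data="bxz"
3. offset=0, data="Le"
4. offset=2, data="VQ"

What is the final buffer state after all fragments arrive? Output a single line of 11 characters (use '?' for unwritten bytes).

Answer: LeVQAcFQbxz

Derivation:
Fragment 1: offset=4 data="AcFQ" -> buffer=????AcFQ???
Fragment 2: offset=8 data="bxz" -> buffer=????AcFQbxz
Fragment 3: offset=0 data="Le" -> buffer=Le??AcFQbxz
Fragment 4: offset=2 data="VQ" -> buffer=LeVQAcFQbxz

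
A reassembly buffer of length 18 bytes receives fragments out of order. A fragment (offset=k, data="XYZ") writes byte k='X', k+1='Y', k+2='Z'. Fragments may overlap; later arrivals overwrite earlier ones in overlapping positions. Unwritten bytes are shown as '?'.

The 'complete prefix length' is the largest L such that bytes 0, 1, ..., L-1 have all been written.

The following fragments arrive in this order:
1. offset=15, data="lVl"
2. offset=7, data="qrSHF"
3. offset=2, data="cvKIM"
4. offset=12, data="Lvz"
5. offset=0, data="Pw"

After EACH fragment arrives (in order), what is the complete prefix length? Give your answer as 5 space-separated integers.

Fragment 1: offset=15 data="lVl" -> buffer=???????????????lVl -> prefix_len=0
Fragment 2: offset=7 data="qrSHF" -> buffer=???????qrSHF???lVl -> prefix_len=0
Fragment 3: offset=2 data="cvKIM" -> buffer=??cvKIMqrSHF???lVl -> prefix_len=0
Fragment 4: offset=12 data="Lvz" -> buffer=??cvKIMqrSHFLvzlVl -> prefix_len=0
Fragment 5: offset=0 data="Pw" -> buffer=PwcvKIMqrSHFLvzlVl -> prefix_len=18

Answer: 0 0 0 0 18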